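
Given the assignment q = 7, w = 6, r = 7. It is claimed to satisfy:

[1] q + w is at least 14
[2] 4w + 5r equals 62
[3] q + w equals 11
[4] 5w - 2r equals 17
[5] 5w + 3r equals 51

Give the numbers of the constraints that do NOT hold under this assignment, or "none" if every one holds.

[1] q + w = 7 + 6 = 13; 13 < 14, bound 14 not met — fails.
[2] 4w + 5r = 4(6) + 5(7) = 59, not 62 — fails.
[3] q + w = 7 + 6 = 13, not 11 — fails.
[4] 5w - 2r = 5(6) - 2(7) = 16, not 17 — fails.
[5] 5w + 3r = 5(6) + 3(7) = 51 — holds.

Violated: 1, 2, 3, and 4.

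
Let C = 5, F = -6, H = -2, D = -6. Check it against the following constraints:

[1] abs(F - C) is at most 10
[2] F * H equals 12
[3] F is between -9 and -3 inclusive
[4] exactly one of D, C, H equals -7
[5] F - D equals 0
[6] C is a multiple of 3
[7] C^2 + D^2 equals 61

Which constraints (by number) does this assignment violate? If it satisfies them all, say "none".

[1] abs(-6 - 5) = 11; 11 > 10, exceeds bound 10 — does not hold.
[2] F * H = -6 * (-2) = 12 — holds.
[3] F = -6 lies in [-9, -3] — holds.
[4] D=-6, C=5, H=-2; 0 of them equal -7, not exactly one — does not hold.
[5] F - D = -6 - (-6) = 0 — holds.
[6] 5 = 3*1 + 2, so 3 does not divide 5 — does not hold.
[7] C^2 + D^2 = 5^2 + (-6)^2 = 25 + 36 = 61 — holds.

Constraints 1, 4, 6 do not hold.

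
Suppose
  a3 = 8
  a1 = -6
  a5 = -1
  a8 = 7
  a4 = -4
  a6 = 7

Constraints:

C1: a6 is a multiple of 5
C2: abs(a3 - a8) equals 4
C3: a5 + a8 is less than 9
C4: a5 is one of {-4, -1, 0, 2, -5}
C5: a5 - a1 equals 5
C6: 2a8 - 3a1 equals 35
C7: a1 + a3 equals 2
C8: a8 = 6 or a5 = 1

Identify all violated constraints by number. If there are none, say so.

No — constraints 1, 2, 6, and 8 are not satisfied.

C1: 7 = 5*1 + 2, so 5 does not divide 7  fails
C2: abs(8 - 7) = 1, not 4  fails
C3: a5 + a8 = -1 + 7 = 6; 6 < 9  holds
C4: a5 = -1 is in {-4, -1, 0, 2, -5}  holds
C5: a5 - a1 = -1 - (-6) = 5  holds
C6: 2a8 - 3a1 = 2(7) - 3(-6) = 32, not 35  fails
C7: a1 + a3 = -6 + 8 = 2  holds
C8: a8 = 7 ≠ 6 and a5 = -1 ≠ 1; both disjuncts false  fails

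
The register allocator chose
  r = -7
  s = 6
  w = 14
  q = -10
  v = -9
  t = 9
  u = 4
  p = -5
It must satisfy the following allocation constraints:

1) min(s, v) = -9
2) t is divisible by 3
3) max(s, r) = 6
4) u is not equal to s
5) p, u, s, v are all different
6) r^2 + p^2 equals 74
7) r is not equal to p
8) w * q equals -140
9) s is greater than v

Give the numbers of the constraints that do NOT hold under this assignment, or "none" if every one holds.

Yes — all constraints hold.

1) min(6, -9) = -9  OK
2) 9 / 3 = 3, so 3 divides 9  OK
3) max(6, -7) = 6  OK
4) u = 4, s = 6; distinct  OK
5) values -5, 4, 6, -9 are pairwise distinct  OK
6) r^2 + p^2 = (-7)^2 + (-5)^2 = 49 + 25 = 74  OK
7) r = -7, p = -5; distinct  OK
8) w * q = 14 * (-10) = -140  OK
9) s = 6, v = -9; 6 > -9  OK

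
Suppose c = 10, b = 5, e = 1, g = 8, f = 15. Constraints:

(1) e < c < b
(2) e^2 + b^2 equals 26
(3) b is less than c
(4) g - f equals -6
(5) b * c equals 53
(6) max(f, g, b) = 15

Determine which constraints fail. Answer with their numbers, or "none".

Constraints 1, 4, 5 do not hold.

(1) values 1, 10, 5; c = 10 is not < b = 5 — violated.
(2) e^2 + b^2 = 1^2 + 5^2 = 1 + 25 = 26 — OK.
(3) b = 5, c = 10; 5 < 10 — OK.
(4) g - f = 8 - 15 = -7, not -6 — violated.
(5) b * c = 5 * 10 = 50, not 53 — violated.
(6) max(15, 8, 5) = 15 — OK.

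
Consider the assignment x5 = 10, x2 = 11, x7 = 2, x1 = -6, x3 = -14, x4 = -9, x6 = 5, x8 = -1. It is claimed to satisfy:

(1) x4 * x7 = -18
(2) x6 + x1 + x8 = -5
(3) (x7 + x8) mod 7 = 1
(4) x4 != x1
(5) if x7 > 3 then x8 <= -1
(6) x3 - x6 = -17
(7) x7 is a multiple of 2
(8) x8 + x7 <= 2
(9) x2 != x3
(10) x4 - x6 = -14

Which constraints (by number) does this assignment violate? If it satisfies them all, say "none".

No — constraints 2 and 6 are not satisfied.

(1) x4 * x7 = -9 * 2 = -18  true
(2) x6 + x1 + x8 = 5 + (-6) + (-1) = -2, not -5  false
(3) x7 + x8 = 1; 1 mod 7 = 1  true
(4) x4 = -9, x1 = -6; distinct  true
(5) x7 = 2, not > 3; antecedent false, conditional vacuously true  true
(6) x3 - x6 = -14 - 5 = -19, not -17  false
(7) 2 / 2 = 1, so 2 divides 2  true
(8) x8 + x7 = -1 + 2 = 1; 1 ≤ 2  true
(9) x2 = 11, x3 = -14; distinct  true
(10) x4 - x6 = -9 - 5 = -14  true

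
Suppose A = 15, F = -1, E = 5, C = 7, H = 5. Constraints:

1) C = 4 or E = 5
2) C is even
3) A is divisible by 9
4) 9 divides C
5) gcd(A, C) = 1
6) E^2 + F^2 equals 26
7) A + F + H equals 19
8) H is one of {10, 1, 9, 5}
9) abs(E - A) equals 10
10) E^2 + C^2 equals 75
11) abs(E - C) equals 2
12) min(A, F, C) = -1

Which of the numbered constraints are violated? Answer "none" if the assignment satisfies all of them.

Constraints 2, 3, 4, and 10 are violated.

1) C = 7 ≠ 4, but E = 5 = 5 (second disjunct) — OK.
2) C = 7 is odd — violated.
3) 15 = 9*1 + 6, so 9 does not divide 15 — violated.
4) 7 = 9*0 + 7, so 9 does not divide 7 — violated.
5) gcd(15, 7) = 1 — OK.
6) E^2 + F^2 = 5^2 + (-1)^2 = 25 + 1 = 26 — OK.
7) A + F + H = 15 + (-1) + 5 = 19 — OK.
8) H = 5 is in {10, 1, 9, 5} — OK.
9) abs(5 - 15) = 10 — OK.
10) E^2 + C^2 = 5^2 + 7^2 = 25 + 49 = 74, not 75 — violated.
11) abs(5 - 7) = 2 — OK.
12) min(15, -1, 7) = -1 — OK.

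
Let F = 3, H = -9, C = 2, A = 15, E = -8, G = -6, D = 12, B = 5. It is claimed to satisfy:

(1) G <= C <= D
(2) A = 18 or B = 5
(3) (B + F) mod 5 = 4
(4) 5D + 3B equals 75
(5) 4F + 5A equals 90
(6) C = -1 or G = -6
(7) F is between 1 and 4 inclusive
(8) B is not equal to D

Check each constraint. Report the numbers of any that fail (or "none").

Constraints 3, 5 are violated.

(1) values -6 <= 2 <= 12  ✔
(2) A = 15 ≠ 18, but B = 5 = 5 (second disjunct)  ✔
(3) B + F = 8; 8 mod 5 = 3, not 4  ✘
(4) 5D + 3B = 5(12) + 3(5) = 75  ✔
(5) 4F + 5A = 4(3) + 5(15) = 87, not 90  ✘
(6) C = 2 ≠ -1, but G = -6 = -6 (second disjunct)  ✔
(7) F = 3 lies in [1, 4]  ✔
(8) B = 5, D = 12; distinct  ✔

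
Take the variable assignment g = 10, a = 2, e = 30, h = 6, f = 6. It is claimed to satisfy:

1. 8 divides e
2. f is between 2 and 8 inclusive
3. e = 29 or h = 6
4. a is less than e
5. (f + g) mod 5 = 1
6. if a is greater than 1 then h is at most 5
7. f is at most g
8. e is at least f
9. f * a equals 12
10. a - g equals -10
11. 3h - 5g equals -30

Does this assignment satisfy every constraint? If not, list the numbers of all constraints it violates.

1. 30 = 8*3 + 6, so 8 does not divide 30  false
2. f = 6 lies in [2, 8]  true
3. e = 30 ≠ 29, but h = 6 = 6 (second disjunct)  true
4. a = 2, e = 30; 2 < 30  true
5. f + g = 16; 16 mod 5 = 1  true
6. a = 2 > 1, so we need h ≤ 5; but h = 6 > 5  false
7. f = 6, g = 10; 6 ≤ 10  true
8. e = 30, f = 6; 30 ≥ 6  true
9. f * a = 6 * 2 = 12  true
10. a - g = 2 - 10 = -8, not -10  false
11. 3h - 5g = 3(6) - 5(10) = -32, not -30  false

Constraints 1, 6, 10, and 11 do not hold.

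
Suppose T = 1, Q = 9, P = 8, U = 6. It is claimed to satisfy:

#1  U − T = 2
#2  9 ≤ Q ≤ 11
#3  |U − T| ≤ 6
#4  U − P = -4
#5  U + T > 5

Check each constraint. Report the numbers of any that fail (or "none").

Violated: 1 and 4.

#1 U − T = 6 − 1 = 5, not 2 — does not hold.
#2 Q = 9 lies in [9, 11] — holds.
#3 |6 − 1| = 5; 5 ≤ 6 — holds.
#4 U − P = 6 − 8 = -2, not -4 — does not hold.
#5 U + T = 6 + 1 = 7; 7 > 5 — holds.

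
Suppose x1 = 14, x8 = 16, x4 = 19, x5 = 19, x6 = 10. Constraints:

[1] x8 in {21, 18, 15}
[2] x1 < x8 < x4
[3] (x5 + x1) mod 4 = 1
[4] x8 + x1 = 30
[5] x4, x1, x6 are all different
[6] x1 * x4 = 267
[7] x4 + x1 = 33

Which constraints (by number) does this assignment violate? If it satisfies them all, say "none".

Constraints 1, 6 do not hold.

[1] x8 = 16 is not in {21, 18, 15} — violated.
[2] values 14 < 16 < 19 — satisfied.
[3] x5 + x1 = 33; 33 mod 4 = 1 — satisfied.
[4] x8 + x1 = 16 + 14 = 30 — satisfied.
[5] values 19, 14, 10 are pairwise distinct — satisfied.
[6] x1 * x4 = 14 * 19 = 266, not 267 — violated.
[7] x4 + x1 = 19 + 14 = 33 — satisfied.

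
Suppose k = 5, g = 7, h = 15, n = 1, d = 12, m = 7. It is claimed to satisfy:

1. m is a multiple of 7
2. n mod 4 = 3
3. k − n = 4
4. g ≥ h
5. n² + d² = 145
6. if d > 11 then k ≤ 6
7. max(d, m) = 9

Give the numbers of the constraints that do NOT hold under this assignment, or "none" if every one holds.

1. 7 / 7 = 1, so 7 divides 7  yes
2. 1 mod 4 = 1, not 3  no
3. k − n = 5 − 1 = 4  yes
4. g = 7, h = 15; 7 < 15 (want ≥)  no
5. n² + d² = 1² + 12² = 1 + 144 = 145  yes
6. d = 12 > 11, so we need k ≤ 6; k = 5 ≤ 6  yes
7. max(12, 7) = 12, not 9  no

Violated: 2, 4, and 7.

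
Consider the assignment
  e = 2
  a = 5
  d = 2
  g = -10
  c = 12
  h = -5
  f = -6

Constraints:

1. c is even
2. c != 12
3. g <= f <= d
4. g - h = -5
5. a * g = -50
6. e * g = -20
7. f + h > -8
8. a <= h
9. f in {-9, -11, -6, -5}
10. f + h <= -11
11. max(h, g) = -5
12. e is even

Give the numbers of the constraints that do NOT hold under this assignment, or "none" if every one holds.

1. c = 12 is even — holds.
2. c = 12, but 12 is required to differ — does not hold.
3. values -10 <= -6 <= 2 — holds.
4. g - h = -10 - (-5) = -5 — holds.
5. a * g = 5 * (-10) = -50 — holds.
6. e * g = 2 * (-10) = -20 — holds.
7. f + h = -6 + (-5) = -11; -11 ≤ -8, bound -8 not met — does not hold.
8. a = 5, h = -5; 5 > -5 (want ≤) — does not hold.
9. f = -6 is in {-9, -11, -6, -5} — holds.
10. f + h = -6 + (-5) = -11; -11 ≤ -11 — holds.
11. max(-5, -10) = -5 — holds.
12. e = 2 is even — holds.

The assignment fails constraints 2, 7, 8.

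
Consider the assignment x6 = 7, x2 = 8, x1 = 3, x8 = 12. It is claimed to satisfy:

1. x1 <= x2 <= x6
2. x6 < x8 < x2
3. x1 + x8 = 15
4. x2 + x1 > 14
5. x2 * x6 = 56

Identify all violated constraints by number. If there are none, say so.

1. values 3, 8, 7; x2 = 8 is not <= x6 = 7 — violated.
2. values 7, 12, 8; x8 = 12 is not < x2 = 8 — violated.
3. x1 + x8 = 3 + 12 = 15 — satisfied.
4. x2 + x1 = 8 + 3 = 11; 11 ≤ 14, bound 14 not met — violated.
5. x2 * x6 = 8 * 7 = 56 — satisfied.

Violated: 1, 2, and 4.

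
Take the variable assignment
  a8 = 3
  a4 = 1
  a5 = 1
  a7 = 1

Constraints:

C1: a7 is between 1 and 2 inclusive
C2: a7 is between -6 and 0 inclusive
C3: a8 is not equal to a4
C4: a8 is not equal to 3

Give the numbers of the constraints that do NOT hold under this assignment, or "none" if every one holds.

C1: a7 = 1 lies in [1, 2] — OK.
C2: a7 = 1 is outside [-6, 0] — violated.
C3: a8 = 3, a4 = 1; distinct — OK.
C4: a8 = 3, but 3 is required to differ — violated.

The assignment fails constraints 2 and 4.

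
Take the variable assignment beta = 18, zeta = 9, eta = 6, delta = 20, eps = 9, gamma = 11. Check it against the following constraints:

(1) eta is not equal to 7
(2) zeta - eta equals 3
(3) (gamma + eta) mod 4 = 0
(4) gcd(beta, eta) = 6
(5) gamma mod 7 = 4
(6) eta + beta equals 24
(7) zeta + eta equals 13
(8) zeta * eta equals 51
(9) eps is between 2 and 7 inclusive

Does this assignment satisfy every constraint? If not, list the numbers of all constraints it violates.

Constraints 3, 7, 8, and 9 are violated.

(1) eta = 6, and 6 ≠ 7 — OK.
(2) zeta - eta = 9 - 6 = 3 — OK.
(3) gamma + eta = 17; 17 mod 4 = 1, not 0 — violated.
(4) gcd(18, 6) = 6 — OK.
(5) 11 mod 7 = 4 — OK.
(6) eta + beta = 6 + 18 = 24 — OK.
(7) zeta + eta = 9 + 6 = 15, not 13 — violated.
(8) zeta * eta = 9 * 6 = 54, not 51 — violated.
(9) eps = 9 is outside [2, 7] — violated.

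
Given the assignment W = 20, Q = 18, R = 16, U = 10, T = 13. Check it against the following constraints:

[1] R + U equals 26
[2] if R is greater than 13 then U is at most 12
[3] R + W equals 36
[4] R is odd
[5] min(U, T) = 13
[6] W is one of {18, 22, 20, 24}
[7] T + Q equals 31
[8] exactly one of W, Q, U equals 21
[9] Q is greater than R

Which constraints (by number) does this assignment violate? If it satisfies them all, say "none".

Constraints 4, 5, and 8 do not hold.

[1] R + U = 16 + 10 = 26  true
[2] R = 16 > 13, so we need U ≤ 12; U = 10 ≤ 12  true
[3] R + W = 16 + 20 = 36  true
[4] R = 16 is even  false
[5] min(10, 13) = 10, not 13  false
[6] W = 20 is in {18, 22, 20, 24}  true
[7] T + Q = 13 + 18 = 31  true
[8] W=20, Q=18, U=10; 0 of them equal 21, not exactly one  false
[9] Q = 18, R = 16; 18 > 16  true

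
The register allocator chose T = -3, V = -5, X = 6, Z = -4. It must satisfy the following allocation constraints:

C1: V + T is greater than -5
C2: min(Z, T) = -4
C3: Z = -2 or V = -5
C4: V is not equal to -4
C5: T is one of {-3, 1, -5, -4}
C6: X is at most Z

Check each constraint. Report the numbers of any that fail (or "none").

C1: V + T = -5 + (-3) = -8; -8 ≤ -5, bound -5 not met — violated.
C2: min(-4, -3) = -4 — satisfied.
C3: Z = -4 ≠ -2, but V = -5 = -5 (second disjunct) — satisfied.
C4: V = -5, and -5 ≠ -4 — satisfied.
C5: T = -3 is in {-3, 1, -5, -4} — satisfied.
C6: X = 6, Z = -4; 6 > -4 (want ≤) — violated.

Constraints 1 and 6 do not hold.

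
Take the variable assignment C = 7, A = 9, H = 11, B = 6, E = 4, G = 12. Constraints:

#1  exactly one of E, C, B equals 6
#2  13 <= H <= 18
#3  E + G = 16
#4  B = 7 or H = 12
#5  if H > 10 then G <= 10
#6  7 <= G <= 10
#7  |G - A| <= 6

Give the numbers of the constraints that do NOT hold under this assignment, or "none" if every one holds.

No — constraints 2, 4, 5, 6 are not satisfied.

#1 E=4, C=7, B=6; 1 of them equals 6  ✓
#2 H = 11 is outside [13, 18]  ✗
#3 E + G = 4 + 12 = 16  ✓
#4 B = 6 ≠ 7 and H = 11 ≠ 12; both disjuncts false  ✗
#5 H = 11 > 10, so we need G ≤ 10; but G = 12 > 10  ✗
#6 G = 12 is outside [7, 10]  ✗
#7 |12 - 9| = 3; 3 ≤ 6  ✓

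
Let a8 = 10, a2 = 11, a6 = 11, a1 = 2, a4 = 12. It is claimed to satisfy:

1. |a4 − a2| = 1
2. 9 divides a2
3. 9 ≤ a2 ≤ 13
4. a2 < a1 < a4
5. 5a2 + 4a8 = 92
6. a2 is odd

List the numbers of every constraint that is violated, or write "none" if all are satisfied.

1. |12 − 11| = 1 — holds.
2. 11 = 9×1 + 2, so 9 does not divide 11 — does not hold.
3. a2 = 11 lies in [9, 13] — holds.
4. values 11, 2, 12; a2 = 11 is not < a1 = 2 — does not hold.
5. 5a2 + 4a8 = 5(11) + 4(10) = 95, not 92 — does not hold.
6. a2 = 11 is odd — holds.

Constraints 2, 4, and 5 do not hold.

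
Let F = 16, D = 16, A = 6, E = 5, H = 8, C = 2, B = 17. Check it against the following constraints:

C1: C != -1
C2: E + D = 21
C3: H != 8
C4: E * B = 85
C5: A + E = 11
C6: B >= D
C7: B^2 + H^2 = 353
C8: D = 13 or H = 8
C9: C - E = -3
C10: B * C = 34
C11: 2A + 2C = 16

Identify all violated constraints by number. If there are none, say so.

C1: C = 2, and 2 ≠ -1 — OK.
C2: E + D = 5 + 16 = 21 — OK.
C3: H = 8, but 8 is required to differ — violated.
C4: E * B = 5 * 17 = 85 — OK.
C5: A + E = 6 + 5 = 11 — OK.
C6: B = 17, D = 16; 17 ≥ 16 — OK.
C7: B^2 + H^2 = 17^2 + 8^2 = 289 + 64 = 353 — OK.
C8: D = 16 ≠ 13, but H = 8 = 8 (second disjunct) — OK.
C9: C - E = 2 - 5 = -3 — OK.
C10: B * C = 17 * 2 = 34 — OK.
C11: 2A + 2C = 2(6) + 2(2) = 16 — OK.

The assignment fails constraint 3.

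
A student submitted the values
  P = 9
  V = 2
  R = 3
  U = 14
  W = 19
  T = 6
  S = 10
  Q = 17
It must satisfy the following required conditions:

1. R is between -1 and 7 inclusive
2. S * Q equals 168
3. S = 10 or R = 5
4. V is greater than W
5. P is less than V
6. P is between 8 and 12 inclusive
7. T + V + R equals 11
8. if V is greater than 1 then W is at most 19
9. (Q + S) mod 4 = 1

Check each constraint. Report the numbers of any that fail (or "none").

1. R = 3 lies in [-1, 7]  true
2. S * Q = 10 * 17 = 170, not 168  false
3. S = 10 = 10 (first disjunct)  true
4. V = 2, W = 19; 2 ≤ 19 (want >)  false
5. P = 9, V = 2; 9 ≥ 2 (want <)  false
6. P = 9 lies in [8, 12]  true
7. T + V + R = 6 + 2 + 3 = 11  true
8. V = 2 > 1, so we need W ≤ 19; W = 19 ≤ 19  true
9. Q + S = 27; 27 mod 4 = 3, not 1  false

Constraints 2, 4, 5, and 9 are violated.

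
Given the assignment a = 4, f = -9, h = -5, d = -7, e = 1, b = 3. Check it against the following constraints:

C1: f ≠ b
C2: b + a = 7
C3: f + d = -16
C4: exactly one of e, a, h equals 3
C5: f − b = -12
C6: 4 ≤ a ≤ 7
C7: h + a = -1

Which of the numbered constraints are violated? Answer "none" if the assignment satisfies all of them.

C1: f = -9, b = 3; distinct  OK
C2: b + a = 3 + 4 = 7  OK
C3: f + d = -9 + (-7) = -16  OK
C4: e=1, a=4, h=-5; 0 of them equal 3, not exactly one  FAIL
C5: f − b = -9 − 3 = -12  OK
C6: a = 4 lies in [4, 7]  OK
C7: h + a = -5 + 4 = -1  OK

Constraint 4 is violated.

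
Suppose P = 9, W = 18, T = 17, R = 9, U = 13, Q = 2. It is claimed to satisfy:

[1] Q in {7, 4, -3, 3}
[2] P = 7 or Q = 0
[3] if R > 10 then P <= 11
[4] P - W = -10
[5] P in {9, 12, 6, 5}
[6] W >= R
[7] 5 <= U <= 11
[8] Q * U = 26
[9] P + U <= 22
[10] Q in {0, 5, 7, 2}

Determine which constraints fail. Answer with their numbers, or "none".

[1] Q = 2 is not in {7, 4, -3, 3}  false
[2] P = 9 ≠ 7 and Q = 2 ≠ 0; both disjuncts false  false
[3] R = 9, not > 10; antecedent false, conditional vacuously true  true
[4] P - W = 9 - 18 = -9, not -10  false
[5] P = 9 is in {9, 12, 6, 5}  true
[6] W = 18, R = 9; 18 ≥ 9  true
[7] U = 13 is outside [5, 11]  false
[8] Q * U = 2 * 13 = 26  true
[9] P + U = 9 + 13 = 22; 22 ≤ 22  true
[10] Q = 2 is in {0, 5, 7, 2}  true

The assignment fails constraints 1, 2, 4, and 7.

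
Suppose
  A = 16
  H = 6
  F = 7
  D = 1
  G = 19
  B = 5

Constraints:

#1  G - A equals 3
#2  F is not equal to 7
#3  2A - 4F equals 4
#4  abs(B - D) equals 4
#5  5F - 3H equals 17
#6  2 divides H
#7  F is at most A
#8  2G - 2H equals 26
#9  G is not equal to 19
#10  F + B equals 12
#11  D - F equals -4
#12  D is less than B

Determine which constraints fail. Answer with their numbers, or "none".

Constraints 2, 9, 11 do not hold.

#1 G - A = 19 - 16 = 3  holds
#2 F = 7, but 7 is required to differ  fails
#3 2A - 4F = 2(16) - 4(7) = 4  holds
#4 abs(5 - 1) = 4  holds
#5 5F - 3H = 5(7) - 3(6) = 17  holds
#6 6 / 2 = 3, so 2 divides 6  holds
#7 F = 7, A = 16; 7 ≤ 16  holds
#8 2G - 2H = 2(19) - 2(6) = 26  holds
#9 G = 19, but 19 is required to differ  fails
#10 F + B = 7 + 5 = 12  holds
#11 D - F = 1 - 7 = -6, not -4  fails
#12 D = 1, B = 5; 1 < 5  holds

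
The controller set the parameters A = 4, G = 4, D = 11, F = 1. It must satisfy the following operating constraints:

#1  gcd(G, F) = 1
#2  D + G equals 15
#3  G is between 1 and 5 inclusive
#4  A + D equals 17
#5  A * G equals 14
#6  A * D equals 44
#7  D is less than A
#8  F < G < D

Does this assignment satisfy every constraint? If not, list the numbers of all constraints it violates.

#1 gcd(4, 1) = 1 — holds.
#2 D + G = 11 + 4 = 15 — holds.
#3 G = 4 lies in [1, 5] — holds.
#4 A + D = 4 + 11 = 15, not 17 — does not hold.
#5 A * G = 4 * 4 = 16, not 14 — does not hold.
#6 A * D = 4 * 11 = 44 — holds.
#7 D = 11, A = 4; 11 ≥ 4 (want <) — does not hold.
#8 values 1 < 4 < 11 — holds.

The assignment fails constraints 4, 5, and 7.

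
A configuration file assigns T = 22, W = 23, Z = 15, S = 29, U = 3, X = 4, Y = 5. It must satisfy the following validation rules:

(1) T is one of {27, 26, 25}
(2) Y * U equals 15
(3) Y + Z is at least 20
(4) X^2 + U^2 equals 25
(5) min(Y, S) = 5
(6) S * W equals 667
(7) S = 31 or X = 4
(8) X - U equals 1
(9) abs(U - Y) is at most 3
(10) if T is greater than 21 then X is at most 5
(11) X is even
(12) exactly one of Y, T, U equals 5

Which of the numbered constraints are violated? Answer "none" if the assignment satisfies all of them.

(1) T = 22 is not in {27, 26, 25} — violated.
(2) Y * U = 5 * 3 = 15 — OK.
(3) Y + Z = 5 + 15 = 20; 20 ≥ 20 — OK.
(4) X^2 + U^2 = 4^2 + 3^2 = 16 + 9 = 25 — OK.
(5) min(5, 29) = 5 — OK.
(6) S * W = 29 * 23 = 667 — OK.
(7) S = 29 ≠ 31, but X = 4 = 4 (second disjunct) — OK.
(8) X - U = 4 - 3 = 1 — OK.
(9) abs(3 - 5) = 2; 2 ≤ 3 — OK.
(10) T = 22 > 21, so we need X ≤ 5; X = 4 ≤ 5 — OK.
(11) X = 4 is even — OK.
(12) Y=5, T=22, U=3; 1 of them equals 5 — OK.

No — constraint 1 is not satisfied.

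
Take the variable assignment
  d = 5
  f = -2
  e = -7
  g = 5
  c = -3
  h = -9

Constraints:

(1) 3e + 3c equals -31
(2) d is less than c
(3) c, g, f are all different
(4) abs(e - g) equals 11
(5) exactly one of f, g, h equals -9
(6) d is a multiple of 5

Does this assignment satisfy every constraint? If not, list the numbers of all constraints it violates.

(1) 3e + 3c = 3(-7) + 3(-3) = -30, not -31 — violated.
(2) d = 5, c = -3; 5 ≥ -3 (want <) — violated.
(3) values -3, 5, -2 are pairwise distinct — satisfied.
(4) abs(-7 - 5) = 12, not 11 — violated.
(5) f=-2, g=5, h=-9; 1 of them equals -9 — satisfied.
(6) 5 / 5 = 1, so 5 divides 5 — satisfied.

Constraints 1, 2, and 4 do not hold.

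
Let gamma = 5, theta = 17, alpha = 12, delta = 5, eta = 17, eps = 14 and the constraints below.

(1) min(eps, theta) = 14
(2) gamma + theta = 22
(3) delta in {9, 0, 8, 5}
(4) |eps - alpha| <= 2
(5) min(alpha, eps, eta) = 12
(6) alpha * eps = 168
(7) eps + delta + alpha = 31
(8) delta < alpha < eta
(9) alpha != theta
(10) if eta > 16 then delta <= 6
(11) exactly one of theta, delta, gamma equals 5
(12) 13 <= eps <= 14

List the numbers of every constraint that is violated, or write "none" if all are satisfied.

(1) min(14, 17) = 14 — holds.
(2) gamma + theta = 5 + 17 = 22 — holds.
(3) delta = 5 is in {9, 0, 8, 5} — holds.
(4) |14 - 12| = 2; 2 ≤ 2 — holds.
(5) min(12, 14, 17) = 12 — holds.
(6) alpha * eps = 12 * 14 = 168 — holds.
(7) eps + delta + alpha = 14 + 5 + 12 = 31 — holds.
(8) values 5 < 12 < 17 — holds.
(9) alpha = 12, theta = 17; distinct — holds.
(10) eta = 17 > 16, so we need delta ≤ 6; delta = 5 ≤ 6 — holds.
(11) theta=17, delta=5, gamma=5; 2 of them equal 5, not exactly one — fails.
(12) eps = 14 lies in [13, 14] — holds.

Violated: 11.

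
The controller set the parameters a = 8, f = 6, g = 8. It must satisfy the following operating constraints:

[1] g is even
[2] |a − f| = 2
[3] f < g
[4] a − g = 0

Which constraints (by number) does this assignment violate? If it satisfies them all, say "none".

[1] g = 8 is even — holds.
[2] |8 − 6| = 2 — holds.
[3] f = 6, g = 8; 6 < 8 — holds.
[4] a − g = 8 − 8 = 0 — holds.

No violations.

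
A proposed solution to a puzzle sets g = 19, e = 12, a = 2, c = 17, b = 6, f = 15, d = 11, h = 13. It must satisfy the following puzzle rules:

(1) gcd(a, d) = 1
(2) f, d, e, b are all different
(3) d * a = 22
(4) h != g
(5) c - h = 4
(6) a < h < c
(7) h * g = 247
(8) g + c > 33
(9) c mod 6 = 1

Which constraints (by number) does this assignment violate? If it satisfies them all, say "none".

Violated: 9.

(1) gcd(2, 11) = 1 — OK.
(2) values 15, 11, 12, 6 are pairwise distinct — OK.
(3) d * a = 11 * 2 = 22 — OK.
(4) h = 13, g = 19; distinct — OK.
(5) c - h = 17 - 13 = 4 — OK.
(6) values 2 < 13 < 17 — OK.
(7) h * g = 13 * 19 = 247 — OK.
(8) g + c = 19 + 17 = 36; 36 > 33 — OK.
(9) 17 mod 6 = 5, not 1 — violated.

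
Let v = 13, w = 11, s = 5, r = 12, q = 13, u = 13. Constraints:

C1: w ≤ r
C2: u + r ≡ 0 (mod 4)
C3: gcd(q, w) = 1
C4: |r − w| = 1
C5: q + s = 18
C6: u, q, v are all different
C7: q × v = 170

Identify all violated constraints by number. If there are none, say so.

Constraints 2, 6, and 7 are violated.

C1: w = 11, r = 12; 11 ≤ 12  yes
C2: u + r = 25; 25 mod 4 = 1, not 0  no
C3: gcd(13, 11) = 1  yes
C4: |12 − 11| = 1  yes
C5: q + s = 13 + 5 = 18  yes
C6: u = q = 13, not all different  no
C7: q × v = 13 × 13 = 169, not 170  no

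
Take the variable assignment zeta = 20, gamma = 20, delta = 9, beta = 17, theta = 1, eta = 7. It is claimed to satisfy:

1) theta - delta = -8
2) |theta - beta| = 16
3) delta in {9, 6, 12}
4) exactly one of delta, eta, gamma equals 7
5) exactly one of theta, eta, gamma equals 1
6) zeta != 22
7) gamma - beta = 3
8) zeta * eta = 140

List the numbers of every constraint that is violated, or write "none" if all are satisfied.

None — every constraint holds.

1) theta - delta = 1 - 9 = -8  true
2) |1 - 17| = 16  true
3) delta = 9 is in {9, 6, 12}  true
4) delta=9, eta=7, gamma=20; 1 of them equals 7  true
5) theta=1, eta=7, gamma=20; 1 of them equals 1  true
6) zeta = 20, and 20 ≠ 22  true
7) gamma - beta = 20 - 17 = 3  true
8) zeta * eta = 20 * 7 = 140  true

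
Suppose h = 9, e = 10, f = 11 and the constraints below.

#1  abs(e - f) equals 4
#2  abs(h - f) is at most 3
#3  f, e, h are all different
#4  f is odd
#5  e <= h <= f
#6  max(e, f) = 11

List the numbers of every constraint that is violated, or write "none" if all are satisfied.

#1 abs(10 - 11) = 1, not 4 — does not hold.
#2 abs(9 - 11) = 2; 2 ≤ 3 — holds.
#3 values 11, 10, 9 are pairwise distinct — holds.
#4 f = 11 is odd — holds.
#5 values 10, 9, 11; e = 10 is not <= h = 9 — does not hold.
#6 max(10, 11) = 11 — holds.

Violated: 1, 5.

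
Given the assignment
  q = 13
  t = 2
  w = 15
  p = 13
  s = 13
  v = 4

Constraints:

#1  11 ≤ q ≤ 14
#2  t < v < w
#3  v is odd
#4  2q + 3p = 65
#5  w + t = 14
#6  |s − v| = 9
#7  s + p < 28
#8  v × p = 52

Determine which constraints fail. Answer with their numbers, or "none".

#1 q = 13 lies in [11, 14] — holds.
#2 values 2 < 4 < 15 — holds.
#3 v = 4 is even — fails.
#4 2q + 3p = 2(13) + 3(13) = 65 — holds.
#5 w + t = 15 + 2 = 17, not 14 — fails.
#6 |13 − 4| = 9 — holds.
#7 s + p = 13 + 13 = 26; 26 < 28 — holds.
#8 v × p = 4 × 13 = 52 — holds.

Constraints 3 and 5 are violated.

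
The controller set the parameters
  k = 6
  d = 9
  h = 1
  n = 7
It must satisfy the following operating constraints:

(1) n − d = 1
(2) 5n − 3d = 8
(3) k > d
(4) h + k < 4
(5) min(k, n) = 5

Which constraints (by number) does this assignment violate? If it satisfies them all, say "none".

(1) n − d = 7 − 9 = -2, not 1 — violated.
(2) 5n − 3d = 5(7) − 3(9) = 8 — OK.
(3) k = 6, d = 9; 6 ≤ 9 (want >) — violated.
(4) h + k = 1 + 6 = 7; 7 ≥ 4, bound 4 not met — violated.
(5) min(6, 7) = 6, not 5 — violated.

The assignment fails constraints 1, 3, 4, 5.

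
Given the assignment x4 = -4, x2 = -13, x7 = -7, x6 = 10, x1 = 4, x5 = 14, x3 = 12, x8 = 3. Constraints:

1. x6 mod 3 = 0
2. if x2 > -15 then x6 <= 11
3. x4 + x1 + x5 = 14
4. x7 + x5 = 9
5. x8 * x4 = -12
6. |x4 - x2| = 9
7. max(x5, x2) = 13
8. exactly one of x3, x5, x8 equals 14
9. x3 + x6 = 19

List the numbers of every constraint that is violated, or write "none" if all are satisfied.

No — constraints 1, 4, 7, and 9 are not satisfied.

1. 10 mod 3 = 1, not 0  no
2. x2 = -13 > -15, so we need x6 ≤ 11; x6 = 10 ≤ 11  yes
3. x4 + x1 + x5 = -4 + 4 + 14 = 14  yes
4. x7 + x5 = -7 + 14 = 7, not 9  no
5. x8 * x4 = 3 * (-4) = -12  yes
6. |-4 - (-13)| = 9  yes
7. max(14, -13) = 14, not 13  no
8. x3=12, x5=14, x8=3; 1 of them equals 14  yes
9. x3 + x6 = 12 + 10 = 22, not 19  no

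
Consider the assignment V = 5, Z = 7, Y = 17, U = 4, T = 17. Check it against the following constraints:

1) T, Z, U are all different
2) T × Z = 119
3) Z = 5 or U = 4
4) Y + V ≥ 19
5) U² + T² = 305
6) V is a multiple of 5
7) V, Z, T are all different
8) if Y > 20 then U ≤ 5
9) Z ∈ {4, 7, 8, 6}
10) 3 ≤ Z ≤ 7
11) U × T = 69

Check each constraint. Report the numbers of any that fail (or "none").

1) values 17, 7, 4 are pairwise distinct — OK.
2) T × Z = 17 × 7 = 119 — OK.
3) Z = 7 ≠ 5, but U = 4 = 4 (second disjunct) — OK.
4) Y + V = 17 + 5 = 22; 22 ≥ 19 — OK.
5) U² + T² = 4² + 17² = 16 + 289 = 305 — OK.
6) 5 / 5 = 1, so 5 divides 5 — OK.
7) values 5, 7, 17 are pairwise distinct — OK.
8) Y = 17, not > 20; antecedent false, conditional vacuously true — OK.
9) Z = 7 is in {4, 7, 8, 6} — OK.
10) Z = 7 lies in [3, 7] — OK.
11) U × T = 4 × 17 = 68, not 69 — violated.

No — constraint 11 is not satisfied.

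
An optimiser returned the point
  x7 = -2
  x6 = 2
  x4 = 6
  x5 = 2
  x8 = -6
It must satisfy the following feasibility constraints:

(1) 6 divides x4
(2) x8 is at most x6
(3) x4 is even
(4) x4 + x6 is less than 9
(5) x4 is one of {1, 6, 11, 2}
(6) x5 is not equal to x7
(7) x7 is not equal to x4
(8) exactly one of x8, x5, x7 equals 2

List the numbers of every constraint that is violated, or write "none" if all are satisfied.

(1) 6 / 6 = 1, so 6 divides 6  holds
(2) x8 = -6, x6 = 2; -6 ≤ 2  holds
(3) x4 = 6 is even  holds
(4) x4 + x6 = 6 + 2 = 8; 8 < 9  holds
(5) x4 = 6 is in {1, 6, 11, 2}  holds
(6) x5 = 2, x7 = -2; distinct  holds
(7) x7 = -2, x4 = 6; distinct  holds
(8) x8=-6, x5=2, x7=-2; 1 of them equals 2  holds

The assignment satisfies every constraint.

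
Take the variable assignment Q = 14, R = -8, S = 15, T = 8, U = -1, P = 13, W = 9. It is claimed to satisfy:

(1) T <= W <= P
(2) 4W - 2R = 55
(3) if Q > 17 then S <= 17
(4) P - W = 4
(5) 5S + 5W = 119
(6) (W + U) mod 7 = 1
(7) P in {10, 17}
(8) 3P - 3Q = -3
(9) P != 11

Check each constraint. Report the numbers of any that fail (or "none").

The assignment fails constraints 2, 5, 7.

(1) values 8 <= 9 <= 13  ✔
(2) 4W - 2R = 4(9) - 2(-8) = 52, not 55  ✘
(3) Q = 14, not > 17; antecedent false, conditional vacuously true  ✔
(4) P - W = 13 - 9 = 4  ✔
(5) 5S + 5W = 5(15) + 5(9) = 120, not 119  ✘
(6) W + U = 8; 8 mod 7 = 1  ✔
(7) P = 13 is not in {10, 17}  ✘
(8) 3P - 3Q = 3(13) - 3(14) = -3  ✔
(9) P = 13, and 13 ≠ 11  ✔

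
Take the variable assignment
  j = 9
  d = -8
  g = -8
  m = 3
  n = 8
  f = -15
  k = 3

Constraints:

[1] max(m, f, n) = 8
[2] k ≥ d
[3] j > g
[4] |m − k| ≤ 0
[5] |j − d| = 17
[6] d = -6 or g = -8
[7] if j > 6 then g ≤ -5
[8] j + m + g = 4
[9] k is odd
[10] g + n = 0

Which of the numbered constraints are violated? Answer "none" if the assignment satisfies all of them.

[1] max(3, -15, 8) = 8 — holds.
[2] k = 3, d = -8; 3 ≥ -8 — holds.
[3] j = 9, g = -8; 9 > -8 — holds.
[4] |3 − 3| = 0; 0 ≤ 0 — holds.
[5] |9 − (-8)| = 17 — holds.
[6] d = -8 ≠ -6, but g = -8 = -8 (second disjunct) — holds.
[7] j = 9 > 6, so we need g ≤ -5; g = -8 ≤ -5 — holds.
[8] j + m + g = 9 + 3 + (-8) = 4 — holds.
[9] k = 3 is odd — holds.
[10] g + n = -8 + 8 = 0 — holds.

Yes — all constraints hold.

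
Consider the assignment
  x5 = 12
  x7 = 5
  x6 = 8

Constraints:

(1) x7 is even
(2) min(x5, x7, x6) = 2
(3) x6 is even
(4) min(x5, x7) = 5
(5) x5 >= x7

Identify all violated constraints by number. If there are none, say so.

Violated: 1 and 2.

(1) x7 = 5 is odd — does not hold.
(2) min(12, 5, 8) = 5, not 2 — does not hold.
(3) x6 = 8 is even — holds.
(4) min(12, 5) = 5 — holds.
(5) x5 = 12, x7 = 5; 12 ≥ 5 — holds.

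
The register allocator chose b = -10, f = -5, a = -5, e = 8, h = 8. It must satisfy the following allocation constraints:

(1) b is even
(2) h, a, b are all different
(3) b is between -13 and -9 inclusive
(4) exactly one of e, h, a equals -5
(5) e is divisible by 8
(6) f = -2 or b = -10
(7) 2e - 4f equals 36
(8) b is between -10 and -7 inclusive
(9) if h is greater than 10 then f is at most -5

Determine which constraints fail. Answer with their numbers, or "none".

(1) b = -10 is even — satisfied.
(2) values 8, -5, -10 are pairwise distinct — satisfied.
(3) b = -10 lies in [-13, -9] — satisfied.
(4) e=8, h=8, a=-5; 1 of them equals -5 — satisfied.
(5) 8 / 8 = 1, so 8 divides 8 — satisfied.
(6) f = -5 ≠ -2, but b = -10 = -10 (second disjunct) — satisfied.
(7) 2e - 4f = 2(8) - 4(-5) = 36 — satisfied.
(8) b = -10 lies in [-10, -7] — satisfied.
(9) h = 8, not > 10; antecedent false, conditional vacuously true — satisfied.

The assignment satisfies every constraint.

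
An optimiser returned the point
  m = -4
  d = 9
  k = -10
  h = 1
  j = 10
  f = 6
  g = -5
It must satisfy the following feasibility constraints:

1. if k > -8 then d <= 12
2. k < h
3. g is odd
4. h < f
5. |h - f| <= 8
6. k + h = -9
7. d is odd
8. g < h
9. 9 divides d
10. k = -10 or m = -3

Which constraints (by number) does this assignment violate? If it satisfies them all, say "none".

Yes — all constraints hold.

1. k = -10, not > -8; antecedent false, conditional vacuously true  OK
2. k = -10, h = 1; -10 < 1  OK
3. g = -5 is odd  OK
4. h = 1, f = 6; 1 < 6  OK
5. |1 - 6| = 5; 5 ≤ 8  OK
6. k + h = -10 + 1 = -9  OK
7. d = 9 is odd  OK
8. g = -5, h = 1; -5 < 1  OK
9. 9 / 9 = 1, so 9 divides 9  OK
10. k = -10 = -10 (first disjunct)  OK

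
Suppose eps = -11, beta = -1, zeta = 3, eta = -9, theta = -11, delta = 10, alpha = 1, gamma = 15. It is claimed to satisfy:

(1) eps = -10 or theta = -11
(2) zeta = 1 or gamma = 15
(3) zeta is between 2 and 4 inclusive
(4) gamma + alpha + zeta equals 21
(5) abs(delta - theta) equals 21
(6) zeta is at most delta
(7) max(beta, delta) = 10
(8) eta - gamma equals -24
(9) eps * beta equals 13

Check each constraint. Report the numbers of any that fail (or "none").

(1) eps = -11 ≠ -10, but theta = -11 = -11 (second disjunct) — OK.
(2) zeta = 3 ≠ 1, but gamma = 15 = 15 (second disjunct) — OK.
(3) zeta = 3 lies in [2, 4] — OK.
(4) gamma + alpha + zeta = 15 + 1 + 3 = 19, not 21 — violated.
(5) abs(10 - (-11)) = 21 — OK.
(6) zeta = 3, delta = 10; 3 ≤ 10 — OK.
(7) max(-1, 10) = 10 — OK.
(8) eta - gamma = -9 - 15 = -24 — OK.
(9) eps * beta = -11 * (-1) = 11, not 13 — violated.

Constraints 4 and 9 do not hold.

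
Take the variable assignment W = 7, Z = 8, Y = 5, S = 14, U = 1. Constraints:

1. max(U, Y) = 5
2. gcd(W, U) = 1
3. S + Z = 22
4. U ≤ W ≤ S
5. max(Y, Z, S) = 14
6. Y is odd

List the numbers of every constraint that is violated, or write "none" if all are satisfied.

1. max(1, 5) = 5 — holds.
2. gcd(7, 1) = 1 — holds.
3. S + Z = 14 + 8 = 22 — holds.
4. values 1 ≤ 7 ≤ 14 — holds.
5. max(5, 8, 14) = 14 — holds.
6. Y = 5 is odd — holds.

Yes — all constraints hold.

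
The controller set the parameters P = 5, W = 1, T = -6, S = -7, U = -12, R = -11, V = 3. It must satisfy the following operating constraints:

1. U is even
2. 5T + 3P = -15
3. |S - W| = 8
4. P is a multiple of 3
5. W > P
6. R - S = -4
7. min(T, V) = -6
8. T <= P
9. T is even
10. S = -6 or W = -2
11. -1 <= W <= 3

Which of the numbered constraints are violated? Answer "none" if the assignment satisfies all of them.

1. U = -12 is even — holds.
2. 5T + 3P = 5(-6) + 3(5) = -15 — holds.
3. |-7 - 1| = 8 — holds.
4. 5 = 3*1 + 2, so 3 does not divide 5 — does not hold.
5. W = 1, P = 5; 1 ≤ 5 (want >) — does not hold.
6. R - S = -11 - (-7) = -4 — holds.
7. min(-6, 3) = -6 — holds.
8. T = -6, P = 5; -6 ≤ 5 — holds.
9. T = -6 is even — holds.
10. S = -7 ≠ -6 and W = 1 ≠ -2; both disjuncts false — does not hold.
11. W = 1 lies in [-1, 3] — holds.

The assignment fails constraints 4, 5, 10.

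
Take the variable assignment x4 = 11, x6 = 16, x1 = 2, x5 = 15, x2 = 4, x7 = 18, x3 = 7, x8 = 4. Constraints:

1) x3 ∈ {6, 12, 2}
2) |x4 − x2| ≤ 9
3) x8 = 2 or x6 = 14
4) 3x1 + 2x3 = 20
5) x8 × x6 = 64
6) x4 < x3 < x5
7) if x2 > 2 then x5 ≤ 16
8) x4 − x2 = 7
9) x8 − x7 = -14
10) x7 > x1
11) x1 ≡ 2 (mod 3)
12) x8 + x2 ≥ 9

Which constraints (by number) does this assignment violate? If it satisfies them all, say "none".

1) x3 = 7 is not in {6, 12, 2} — violated.
2) |11 − 4| = 7; 7 ≤ 9 — OK.
3) x8 = 4 ≠ 2 and x6 = 16 ≠ 14; both disjuncts false — violated.
4) 3x1 + 2x3 = 3(2) + 2(7) = 20 — OK.
5) x8 × x6 = 4 × 16 = 64 — OK.
6) values 11, 7, 15; x4 = 11 is not < x3 = 7 — violated.
7) x2 = 4 > 2, so we need x5 ≤ 16; x5 = 15 ≤ 16 — OK.
8) x4 − x2 = 11 − 4 = 7 — OK.
9) x8 − x7 = 4 − 18 = -14 — OK.
10) x7 = 18, x1 = 2; 18 > 2 — OK.
11) 2 mod 3 = 2 — OK.
12) x8 + x2 = 4 + 4 = 8; 8 < 9, bound 9 not met — violated.

Violated: 1, 3, 6, 12.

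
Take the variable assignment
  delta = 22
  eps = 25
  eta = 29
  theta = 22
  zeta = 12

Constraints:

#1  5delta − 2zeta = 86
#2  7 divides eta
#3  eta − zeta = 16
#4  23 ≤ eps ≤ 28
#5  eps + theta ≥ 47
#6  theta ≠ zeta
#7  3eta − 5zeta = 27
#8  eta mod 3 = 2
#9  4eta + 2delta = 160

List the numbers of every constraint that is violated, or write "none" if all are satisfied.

Violated: 2 and 3.

#1 5delta − 2zeta = 5(22) − 2(12) = 86  true
#2 29 = 7×4 + 1, so 7 does not divide 29  false
#3 eta − zeta = 29 − 12 = 17, not 16  false
#4 eps = 25 lies in [23, 28]  true
#5 eps + theta = 25 + 22 = 47; 47 ≥ 47  true
#6 theta = 22, zeta = 12; distinct  true
#7 3eta − 5zeta = 3(29) − 5(12) = 27  true
#8 29 mod 3 = 2  true
#9 4eta + 2delta = 4(29) + 2(22) = 160  true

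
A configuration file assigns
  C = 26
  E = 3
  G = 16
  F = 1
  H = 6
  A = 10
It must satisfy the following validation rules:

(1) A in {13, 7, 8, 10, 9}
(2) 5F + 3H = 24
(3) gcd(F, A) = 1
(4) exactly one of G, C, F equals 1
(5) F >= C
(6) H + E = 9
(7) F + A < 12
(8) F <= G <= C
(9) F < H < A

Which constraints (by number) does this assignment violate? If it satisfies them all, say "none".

(1) A = 10 is in {13, 7, 8, 10, 9}  ✔
(2) 5F + 3H = 5(1) + 3(6) = 23, not 24  ✘
(3) gcd(1, 10) = 1  ✔
(4) G=16, C=26, F=1; 1 of them equals 1  ✔
(5) F = 1, C = 26; 1 < 26 (want ≥)  ✘
(6) H + E = 6 + 3 = 9  ✔
(7) F + A = 1 + 10 = 11; 11 < 12  ✔
(8) values 1 <= 16 <= 26  ✔
(9) values 1 < 6 < 10  ✔

Constraints 2 and 5 do not hold.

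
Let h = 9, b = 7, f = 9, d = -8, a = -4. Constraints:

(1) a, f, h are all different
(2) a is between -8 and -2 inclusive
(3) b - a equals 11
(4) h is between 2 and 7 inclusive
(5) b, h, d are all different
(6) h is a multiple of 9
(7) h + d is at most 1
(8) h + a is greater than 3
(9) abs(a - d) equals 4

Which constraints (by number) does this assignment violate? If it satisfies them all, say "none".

No — constraints 1 and 4 are not satisfied.

(1) f = h = 9, not all different  ✘
(2) a = -4 lies in [-8, -2]  ✔
(3) b - a = 7 - (-4) = 11  ✔
(4) h = 9 is outside [2, 7]  ✘
(5) values 7, 9, -8 are pairwise distinct  ✔
(6) 9 / 9 = 1, so 9 divides 9  ✔
(7) h + d = 9 + (-8) = 1; 1 ≤ 1  ✔
(8) h + a = 9 + (-4) = 5; 5 > 3  ✔
(9) abs(-4 - (-8)) = 4  ✔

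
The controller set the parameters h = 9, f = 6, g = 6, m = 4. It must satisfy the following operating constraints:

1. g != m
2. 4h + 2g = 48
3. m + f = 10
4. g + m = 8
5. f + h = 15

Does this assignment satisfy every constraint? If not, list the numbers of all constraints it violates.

1. g = 6, m = 4; distinct — OK.
2. 4h + 2g = 4(9) + 2(6) = 48 — OK.
3. m + f = 4 + 6 = 10 — OK.
4. g + m = 6 + 4 = 10, not 8 — violated.
5. f + h = 6 + 9 = 15 — OK.

Constraint 4 is violated.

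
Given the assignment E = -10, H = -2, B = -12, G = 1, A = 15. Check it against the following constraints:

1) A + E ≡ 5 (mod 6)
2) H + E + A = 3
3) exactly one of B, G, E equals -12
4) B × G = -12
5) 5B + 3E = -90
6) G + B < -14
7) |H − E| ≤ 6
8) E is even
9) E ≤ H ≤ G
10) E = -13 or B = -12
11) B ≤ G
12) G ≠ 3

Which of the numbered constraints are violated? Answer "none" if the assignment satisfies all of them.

1) A + E = 5; 5 mod 6 = 5 — holds.
2) H + E + A = -2 + (-10) + 15 = 3 — holds.
3) B=-12, G=1, E=-10; 1 of them equals -12 — holds.
4) B × G = -12 × 1 = -12 — holds.
5) 5B + 3E = 5(-12) + 3(-10) = -90 — holds.
6) G + B = 1 + (-12) = -11; -11 ≥ -14, bound -14 not met — fails.
7) |-2 − (-10)| = 8; 8 > 6, exceeds bound 6 — fails.
8) E = -10 is even — holds.
9) values -10 ≤ -2 ≤ 1 — holds.
10) E = -10 ≠ -13, but B = -12 = -12 (second disjunct) — holds.
11) B = -12, G = 1; -12 ≤ 1 — holds.
12) G = 1, and 1 ≠ 3 — holds.

The assignment fails constraints 6 and 7.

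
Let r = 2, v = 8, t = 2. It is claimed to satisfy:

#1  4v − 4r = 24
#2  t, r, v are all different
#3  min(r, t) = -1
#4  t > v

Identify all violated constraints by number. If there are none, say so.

No — constraints 2, 3, and 4 are not satisfied.

#1 4v − 4r = 4(8) − 4(2) = 24 — holds.
#2 t = r = 2, not all different — does not hold.
#3 min(2, 2) = 2, not -1 — does not hold.
#4 t = 2, v = 8; 2 ≤ 8 (want >) — does not hold.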